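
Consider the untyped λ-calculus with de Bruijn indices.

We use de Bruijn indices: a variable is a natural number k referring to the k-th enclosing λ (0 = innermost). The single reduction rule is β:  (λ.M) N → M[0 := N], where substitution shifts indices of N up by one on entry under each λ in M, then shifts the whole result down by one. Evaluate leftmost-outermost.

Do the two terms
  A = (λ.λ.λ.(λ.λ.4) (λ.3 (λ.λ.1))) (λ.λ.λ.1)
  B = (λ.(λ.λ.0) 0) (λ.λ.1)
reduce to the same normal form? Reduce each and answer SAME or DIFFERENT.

Term A:
  start: (λ.λ.λ.(λ.λ.4) (λ.3 (λ.λ.1))) (λ.λ.λ.1)
  step 1: λ.λ.(λ.λ.λ.λ.λ.1) (λ.(λ.λ.λ.1) (λ.λ.1))
  step 2: λ.λ.λ.λ.λ.λ.1

Term B:
  start: (λ.(λ.λ.0) 0) (λ.λ.1)
  step 1: (λ.λ.0) (λ.λ.1)
  step 2: λ.0

Answer: DIFFERENT — A ⇓ λ.λ.λ.λ.λ.λ.1, B ⇓ λ.0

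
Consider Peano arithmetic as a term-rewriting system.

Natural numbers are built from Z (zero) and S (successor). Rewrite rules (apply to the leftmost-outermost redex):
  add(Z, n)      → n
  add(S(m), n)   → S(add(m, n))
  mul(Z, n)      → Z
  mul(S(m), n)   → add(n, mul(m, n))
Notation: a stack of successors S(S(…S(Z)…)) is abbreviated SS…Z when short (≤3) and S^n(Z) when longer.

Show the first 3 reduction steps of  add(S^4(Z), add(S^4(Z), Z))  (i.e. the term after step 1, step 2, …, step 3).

Answer: after 3 steps: S(S(S(add(SZ, add(S^4(Z), Z)))))

Reduction:
  start: add(S^4(Z), add(S^4(Z), Z))
  [1] S(add(SSSZ, add(S^4(Z), Z)))
  [2] S(S(add(SSZ, add(S^4(Z), Z))))
  [3] S(S(S(add(SZ, add(S^4(Z), Z)))))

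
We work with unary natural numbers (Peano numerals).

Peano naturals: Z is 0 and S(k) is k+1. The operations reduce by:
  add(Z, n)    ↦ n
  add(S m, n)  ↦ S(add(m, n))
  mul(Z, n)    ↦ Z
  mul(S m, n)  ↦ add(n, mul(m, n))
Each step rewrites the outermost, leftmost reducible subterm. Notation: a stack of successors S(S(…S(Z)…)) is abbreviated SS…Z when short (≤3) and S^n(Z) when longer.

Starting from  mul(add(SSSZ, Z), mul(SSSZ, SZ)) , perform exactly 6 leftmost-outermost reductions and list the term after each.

  start: mul(add(SSSZ, Z), mul(SSSZ, SZ))
  [1] mul(S(add(SSZ, Z)), mul(SSSZ, SZ))
  [2] add(mul(SSSZ, SZ), mul(add(SSZ, Z), mul(SSSZ, SZ)))
  [3] add(add(SZ, mul(SSZ, SZ)), mul(add(SSZ, Z), mul(SSSZ, SZ)))
  [4] add(S(add(Z, mul(SSZ, SZ))), mul(add(SSZ, Z), mul(SSSZ, SZ)))
  [5] S(add(add(Z, mul(SSZ, SZ)), mul(add(SSZ, Z), mul(SSSZ, SZ))))
  [6] S(add(mul(SSZ, SZ), mul(add(SSZ, Z), mul(SSSZ, SZ))))

Answer: after 6 steps: S(add(mul(SSZ, SZ), mul(add(SSZ, Z), mul(SSSZ, SZ))))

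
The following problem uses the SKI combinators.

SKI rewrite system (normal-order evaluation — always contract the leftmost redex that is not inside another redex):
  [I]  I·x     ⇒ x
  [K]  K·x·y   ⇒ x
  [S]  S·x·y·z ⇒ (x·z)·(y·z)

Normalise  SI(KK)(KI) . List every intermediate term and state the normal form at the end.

Answer: normal form = I  (in 3 steps)

Reduction:
  start: SI(KK)(KI)
  →1  I(KI)(KK(KI))
  →2  KI(KK(KI))
  →3  I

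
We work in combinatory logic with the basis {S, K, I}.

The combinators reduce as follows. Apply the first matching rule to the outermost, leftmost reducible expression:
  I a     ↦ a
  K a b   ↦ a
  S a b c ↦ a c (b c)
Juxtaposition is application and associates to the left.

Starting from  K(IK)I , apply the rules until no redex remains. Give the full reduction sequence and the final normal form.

Answer: normal form = K  (in 2 steps)

Reduction:
  start: K(IK)I
  step 1: IK
  step 2: K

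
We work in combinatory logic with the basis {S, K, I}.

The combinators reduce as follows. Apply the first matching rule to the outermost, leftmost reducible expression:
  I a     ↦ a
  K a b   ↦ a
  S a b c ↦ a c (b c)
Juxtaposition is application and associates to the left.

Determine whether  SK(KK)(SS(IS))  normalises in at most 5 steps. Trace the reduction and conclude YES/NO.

  start: SK(KK)(SS(IS))
  →1  K(SS(IS))(KK(SS(IS)))
  →2  SS(IS)
  →3  SSS

Answer: YES — reaches normal form SSS in 3 ≤ 5 steps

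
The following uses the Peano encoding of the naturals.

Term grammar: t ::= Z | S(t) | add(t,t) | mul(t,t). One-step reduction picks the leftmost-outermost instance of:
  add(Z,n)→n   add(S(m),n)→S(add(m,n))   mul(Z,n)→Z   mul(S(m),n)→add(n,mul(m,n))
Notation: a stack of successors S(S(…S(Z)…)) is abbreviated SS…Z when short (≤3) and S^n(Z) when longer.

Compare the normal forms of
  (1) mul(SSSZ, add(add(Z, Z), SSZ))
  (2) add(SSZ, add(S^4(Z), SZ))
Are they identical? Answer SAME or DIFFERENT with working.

Term A:
  start: mul(SSSZ, add(add(Z, Z), SSZ))
  step 1: add(add(add(Z, Z), SSZ), mul(SSZ, add(add(Z, Z), SSZ)))
  step 2: add(add(Z, SSZ), mul(SSZ, add(add(Z, Z), SSZ)))
  step 3: add(SSZ, mul(SSZ, add(add(Z, Z), SSZ)))
  step 4: S(add(SZ, mul(SSZ, add(add(Z, Z), SSZ))))
  step 5: S(S(add(Z, mul(SSZ, add(add(Z, Z), SSZ)))))
  step 6: S(S(mul(SSZ, add(add(Z, Z), SSZ))))
  step 7: S(S(add(add(add(Z, Z), SSZ), mul(SZ, add(add(Z, Z), SSZ)))))
  step 8: S(S(add(add(Z, SSZ), mul(SZ, add(add(Z, Z), SSZ)))))
  step 9: S(S(add(SSZ, mul(SZ, add(add(Z, Z), SSZ)))))
  step 10: S(S(S(add(SZ, mul(SZ, add(add(Z, Z), SSZ))))))
  step 11: S(S(S(S(add(Z, mul(SZ, add(add(Z, Z), SSZ)))))))
  step 12: S(S(S(S(mul(SZ, add(add(Z, Z), SSZ))))))
  step 13: S(S(S(S(add(add(add(Z, Z), SSZ), mul(Z, add(add(Z, Z), SSZ)))))))
  step 14: S(S(S(S(add(add(Z, SSZ), mul(Z, add(add(Z, Z), SSZ)))))))
  step 15: S(S(S(S(add(SSZ, mul(Z, add(add(Z, Z), SSZ)))))))
  step 16: S(S(S(S(S(add(SZ, mul(Z, add(add(Z, Z), SSZ))))))))
  step 17: S(S(S(S(S(S(add(Z, mul(Z, add(add(Z, Z), SSZ)))))))))
  step 18: S(S(S(S(S(S(mul(Z, add(add(Z, Z), SSZ))))))))
  step 19: S^6(Z)

Term B:
  start: add(SSZ, add(S^4(Z), SZ))
  step 1: S(add(SZ, add(S^4(Z), SZ)))
  step 2: S(S(add(Z, add(S^4(Z), SZ))))
  step 3: S(S(add(S^4(Z), SZ)))
  step 4: S(S(S(add(SSSZ, SZ))))
  step 5: S(S(S(S(add(SSZ, SZ)))))
  step 6: S(S(S(S(S(add(SZ, SZ))))))
  step 7: S(S(S(S(S(S(add(Z, SZ)))))))
  step 8: S^7(Z)

Answer: DIFFERENT — A ⇓ S^6(Z), B ⇓ S^7(Z)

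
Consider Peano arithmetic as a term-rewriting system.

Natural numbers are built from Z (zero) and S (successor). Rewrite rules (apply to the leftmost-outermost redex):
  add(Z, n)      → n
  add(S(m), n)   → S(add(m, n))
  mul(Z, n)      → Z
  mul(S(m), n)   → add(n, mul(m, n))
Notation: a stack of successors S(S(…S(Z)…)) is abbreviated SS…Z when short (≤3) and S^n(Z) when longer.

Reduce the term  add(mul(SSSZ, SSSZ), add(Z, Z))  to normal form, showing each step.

Answer: normal form = S^9(Z)  (in 27 steps)

Reduction:
  start: add(mul(SSSZ, SSSZ), add(Z, Z))
  step 1: add(add(SSSZ, mul(SSZ, SSSZ)), add(Z, Z))
  step 2: add(S(add(SSZ, mul(SSZ, SSSZ))), add(Z, Z))
  step 3: S(add(add(SSZ, mul(SSZ, SSSZ)), add(Z, Z)))
  step 4: S(add(S(add(SZ, mul(SSZ, SSSZ))), add(Z, Z)))
  step 5: S(S(add(add(SZ, mul(SSZ, SSSZ)), add(Z, Z))))
  step 6: S(S(add(S(add(Z, mul(SSZ, SSSZ))), add(Z, Z))))
  step 7: S(S(S(add(add(Z, mul(SSZ, SSSZ)), add(Z, Z)))))
  step 8: S(S(S(add(mul(SSZ, SSSZ), add(Z, Z)))))
  step 9: S(S(S(add(add(SSSZ, mul(SZ, SSSZ)), add(Z, Z)))))
  step 10: S(S(S(add(S(add(SSZ, mul(SZ, SSSZ))), add(Z, Z)))))
  step 11: S(S(S(S(add(add(SSZ, mul(SZ, SSSZ)), add(Z, Z))))))
  step 12: S(S(S(S(add(S(add(SZ, mul(SZ, SSSZ))), add(Z, Z))))))
  step 13: S(S(S(S(S(add(add(SZ, mul(SZ, SSSZ)), add(Z, Z)))))))
  step 14: S(S(S(S(S(add(S(add(Z, mul(SZ, SSSZ))), add(Z, Z)))))))
  step 15: S(S(S(S(S(S(add(add(Z, mul(SZ, SSSZ)), add(Z, Z))))))))
  step 16: S(S(S(S(S(S(add(mul(SZ, SSSZ), add(Z, Z))))))))
  step 17: S(S(S(S(S(S(add(add(SSSZ, mul(Z, SSSZ)), add(Z, Z))))))))
  step 18: S(S(S(S(S(S(add(S(add(SSZ, mul(Z, SSSZ))), add(Z, Z))))))))
  step 19: S(S(S(S(S(S(S(add(add(SSZ, mul(Z, SSSZ)), add(Z, Z)))))))))
  step 20: S(S(S(S(S(S(S(add(S(add(SZ, mul(Z, SSSZ))), add(Z, Z)))))))))
  step 21: S(S(S(S(S(S(S(S(add(add(SZ, mul(Z, SSSZ)), add(Z, Z))))))))))
  step 22: S(S(S(S(S(S(S(S(add(S(add(Z, mul(Z, SSSZ))), add(Z, Z))))))))))
  step 23: S(S(S(S(S(S(S(S(S(add(add(Z, mul(Z, SSSZ)), add(Z, Z)))))))))))
  step 24: S(S(S(S(S(S(S(S(S(add(mul(Z, SSSZ), add(Z, Z)))))))))))
  step 25: S(S(S(S(S(S(S(S(S(add(Z, add(Z, Z)))))))))))
  step 26: S(S(S(S(S(S(S(S(S(add(Z, Z))))))))))
  step 27: S^9(Z)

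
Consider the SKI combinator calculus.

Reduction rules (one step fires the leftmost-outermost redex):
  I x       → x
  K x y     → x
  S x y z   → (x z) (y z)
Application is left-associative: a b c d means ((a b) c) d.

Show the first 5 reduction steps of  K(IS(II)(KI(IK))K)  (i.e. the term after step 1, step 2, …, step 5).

  start: K(IS(II)(KI(IK))K)
  step 1: K(S(II)(KI(IK))K)
  step 2: K(IIK(KI(IK)K))
  step 3: K(IK(KI(IK)K))
  step 4: K(K(KI(IK)K))
  step 5: K(K(IK))

Answer: after 5 steps: K(K(IK))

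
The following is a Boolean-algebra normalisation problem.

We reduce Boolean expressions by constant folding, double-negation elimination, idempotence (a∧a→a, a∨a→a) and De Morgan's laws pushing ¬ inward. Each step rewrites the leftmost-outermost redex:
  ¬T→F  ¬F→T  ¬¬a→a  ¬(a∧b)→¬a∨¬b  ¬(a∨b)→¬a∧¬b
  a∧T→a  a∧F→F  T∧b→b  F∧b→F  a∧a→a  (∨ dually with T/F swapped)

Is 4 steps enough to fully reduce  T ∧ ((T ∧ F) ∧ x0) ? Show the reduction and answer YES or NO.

  start: T ∧ ((T ∧ F) ∧ x0)
  step 1: (T ∧ F) ∧ x0
  step 2: F ∧ x0
  step 3: F

Answer: YES — reaches normal form F in 3 ≤ 4 steps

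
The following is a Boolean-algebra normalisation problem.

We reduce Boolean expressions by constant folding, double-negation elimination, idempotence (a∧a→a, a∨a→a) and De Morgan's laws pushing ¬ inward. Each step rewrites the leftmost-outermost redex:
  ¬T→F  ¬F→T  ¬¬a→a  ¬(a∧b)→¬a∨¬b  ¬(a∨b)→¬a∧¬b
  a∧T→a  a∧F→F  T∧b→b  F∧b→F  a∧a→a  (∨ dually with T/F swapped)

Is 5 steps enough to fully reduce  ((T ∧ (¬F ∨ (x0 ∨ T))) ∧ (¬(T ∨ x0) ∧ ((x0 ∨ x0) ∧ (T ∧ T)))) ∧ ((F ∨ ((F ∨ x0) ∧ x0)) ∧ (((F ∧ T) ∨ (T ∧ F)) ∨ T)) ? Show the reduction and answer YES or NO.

Answer: NO — after 5 steps the term is ((¬T ∧ ¬x0) ∧ ((x0 ∨ x0) ∧ (T ∧ T))) ∧ ((F ∨ ((F ∨ x0) ∧ x0)) ∧ (((F ∧ T) ∨ (T ∧ F)) ∨ T)), not yet normal

Derivation:
  start: ((T ∧ (¬F ∨ (x0 ∨ T))) ∧ (¬(T ∨ x0) ∧ ((x0 ∨ x0) ∧ (T ∧ T)))) ∧ ((F ∨ ((F ∨ x0) ∧ x0)) ∧ (((F ∧ T) ∨ (T ∧ F)) ∨ T))
  step 1: ((¬F ∨ (x0 ∨ T)) ∧ (¬(T ∨ x0) ∧ ((x0 ∨ x0) ∧ (T ∧ T)))) ∧ ((F ∨ ((F ∨ x0) ∧ x0)) ∧ (((F ∧ T) ∨ (T ∧ F)) ∨ T))
  step 2: ((T ∨ (x0 ∨ T)) ∧ (¬(T ∨ x0) ∧ ((x0 ∨ x0) ∧ (T ∧ T)))) ∧ ((F ∨ ((F ∨ x0) ∧ x0)) ∧ (((F ∧ T) ∨ (T ∧ F)) ∨ T))
  step 3: (T ∧ (¬(T ∨ x0) ∧ ((x0 ∨ x0) ∧ (T ∧ T)))) ∧ ((F ∨ ((F ∨ x0) ∧ x0)) ∧ (((F ∧ T) ∨ (T ∧ F)) ∨ T))
  step 4: (¬(T ∨ x0) ∧ ((x0 ∨ x0) ∧ (T ∧ T))) ∧ ((F ∨ ((F ∨ x0) ∧ x0)) ∧ (((F ∧ T) ∨ (T ∧ F)) ∨ T))
  step 5: ((¬T ∧ ¬x0) ∧ ((x0 ∨ x0) ∧ (T ∧ T))) ∧ ((F ∨ ((F ∨ x0) ∧ x0)) ∧ (((F ∧ T) ∨ (T ∧ F)) ∨ T))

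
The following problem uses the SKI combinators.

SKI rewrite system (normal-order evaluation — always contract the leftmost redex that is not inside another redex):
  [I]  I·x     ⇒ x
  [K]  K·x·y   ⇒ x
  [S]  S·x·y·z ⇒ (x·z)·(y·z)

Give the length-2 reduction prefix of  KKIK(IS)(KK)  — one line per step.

Answer: after 2 steps: K(KK)

Working:
  start: KKIK(IS)(KK)
  [1] KK(IS)(KK)
  [2] K(KK)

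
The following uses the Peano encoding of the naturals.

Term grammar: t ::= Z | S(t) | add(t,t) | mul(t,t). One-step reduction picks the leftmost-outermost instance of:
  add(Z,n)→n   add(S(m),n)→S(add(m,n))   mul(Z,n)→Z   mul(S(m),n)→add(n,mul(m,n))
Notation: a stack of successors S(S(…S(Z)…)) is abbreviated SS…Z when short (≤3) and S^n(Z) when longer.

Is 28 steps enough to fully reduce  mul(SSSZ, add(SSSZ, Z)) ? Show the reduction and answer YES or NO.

  start: mul(SSSZ, add(SSSZ, Z))
  step 1: add(add(SSSZ, Z), mul(SSZ, add(SSSZ, Z)))
  step 2: add(S(add(SSZ, Z)), mul(SSZ, add(SSSZ, Z)))
  step 3: S(add(add(SSZ, Z), mul(SSZ, add(SSSZ, Z))))
  step 4: S(add(S(add(SZ, Z)), mul(SSZ, add(SSSZ, Z))))
  step 5: S(S(add(add(SZ, Z), mul(SSZ, add(SSSZ, Z)))))
  step 6: S(S(add(S(add(Z, Z)), mul(SSZ, add(SSSZ, Z)))))
  step 7: S(S(S(add(add(Z, Z), mul(SSZ, add(SSSZ, Z))))))
  step 8: S(S(S(add(Z, mul(SSZ, add(SSSZ, Z))))))
  step 9: S(S(S(mul(SSZ, add(SSSZ, Z)))))
  step 10: S(S(S(add(add(SSSZ, Z), mul(SZ, add(SSSZ, Z))))))
  step 11: S(S(S(add(S(add(SSZ, Z)), mul(SZ, add(SSSZ, Z))))))
  step 12: S(S(S(S(add(add(SSZ, Z), mul(SZ, add(SSSZ, Z)))))))
  step 13: S(S(S(S(add(S(add(SZ, Z)), mul(SZ, add(SSSZ, Z)))))))
  step 14: S(S(S(S(S(add(add(SZ, Z), mul(SZ, add(SSSZ, Z))))))))
  step 15: S(S(S(S(S(add(S(add(Z, Z)), mul(SZ, add(SSSZ, Z))))))))
  step 16: S(S(S(S(S(S(add(add(Z, Z), mul(SZ, add(SSSZ, Z)))))))))
  step 17: S(S(S(S(S(S(add(Z, mul(SZ, add(SSSZ, Z)))))))))
  step 18: S(S(S(S(S(S(mul(SZ, add(SSSZ, Z))))))))
  step 19: S(S(S(S(S(S(add(add(SSSZ, Z), mul(Z, add(SSSZ, Z)))))))))
  step 20: S(S(S(S(S(S(add(S(add(SSZ, Z)), mul(Z, add(SSSZ, Z)))))))))
  step 21: S(S(S(S(S(S(S(add(add(SSZ, Z), mul(Z, add(SSSZ, Z))))))))))
  step 22: S(S(S(S(S(S(S(add(S(add(SZ, Z)), mul(Z, add(SSSZ, Z))))))))))
  step 23: S(S(S(S(S(S(S(S(add(add(SZ, Z), mul(Z, add(SSSZ, Z)))))))))))
  step 24: S(S(S(S(S(S(S(S(add(S(add(Z, Z)), mul(Z, add(SSSZ, Z)))))))))))
  step 25: S(S(S(S(S(S(S(S(S(add(add(Z, Z), mul(Z, add(SSSZ, Z))))))))))))
  step 26: S(S(S(S(S(S(S(S(S(add(Z, mul(Z, add(SSSZ, Z))))))))))))
  step 27: S(S(S(S(S(S(S(S(S(mul(Z, add(SSSZ, Z)))))))))))
  step 28: S^9(Z)

Answer: YES — reaches normal form S^9(Z) in 28 ≤ 28 steps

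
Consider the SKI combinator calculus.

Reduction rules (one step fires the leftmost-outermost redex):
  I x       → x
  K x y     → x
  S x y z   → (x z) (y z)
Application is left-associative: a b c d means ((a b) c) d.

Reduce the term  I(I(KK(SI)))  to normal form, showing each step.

  start: I(I(KK(SI)))
  →1  I(KK(SI))
  →2  KK(SI)
  →3  K

Answer: normal form = K  (in 3 steps)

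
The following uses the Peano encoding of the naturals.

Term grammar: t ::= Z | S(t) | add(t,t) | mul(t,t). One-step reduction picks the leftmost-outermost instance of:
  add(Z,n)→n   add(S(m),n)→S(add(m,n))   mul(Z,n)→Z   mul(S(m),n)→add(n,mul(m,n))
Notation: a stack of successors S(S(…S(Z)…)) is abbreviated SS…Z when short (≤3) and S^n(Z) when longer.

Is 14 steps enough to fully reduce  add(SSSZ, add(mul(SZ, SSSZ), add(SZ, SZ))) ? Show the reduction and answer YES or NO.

  start: add(SSSZ, add(mul(SZ, SSSZ), add(SZ, SZ)))
  step 1: S(add(SSZ, add(mul(SZ, SSSZ), add(SZ, SZ))))
  step 2: S(S(add(SZ, add(mul(SZ, SSSZ), add(SZ, SZ)))))
  step 3: S(S(S(add(Z, add(mul(SZ, SSSZ), add(SZ, SZ))))))
  step 4: S(S(S(add(mul(SZ, SSSZ), add(SZ, SZ)))))
  step 5: S(S(S(add(add(SSSZ, mul(Z, SSSZ)), add(SZ, SZ)))))
  step 6: S(S(S(add(S(add(SSZ, mul(Z, SSSZ))), add(SZ, SZ)))))
  step 7: S(S(S(S(add(add(SSZ, mul(Z, SSSZ)), add(SZ, SZ))))))
  step 8: S(S(S(S(add(S(add(SZ, mul(Z, SSSZ))), add(SZ, SZ))))))
  step 9: S(S(S(S(S(add(add(SZ, mul(Z, SSSZ)), add(SZ, SZ)))))))
  step 10: S(S(S(S(S(add(S(add(Z, mul(Z, SSSZ))), add(SZ, SZ)))))))
  step 11: S(S(S(S(S(S(add(add(Z, mul(Z, SSSZ)), add(SZ, SZ))))))))
  step 12: S(S(S(S(S(S(add(mul(Z, SSSZ), add(SZ, SZ))))))))
  step 13: S(S(S(S(S(S(add(Z, add(SZ, SZ))))))))
  step 14: S(S(S(S(S(S(add(SZ, SZ)))))))

Answer: NO — after 14 steps the term is S(S(S(S(S(S(add(SZ, SZ))))))), not yet normal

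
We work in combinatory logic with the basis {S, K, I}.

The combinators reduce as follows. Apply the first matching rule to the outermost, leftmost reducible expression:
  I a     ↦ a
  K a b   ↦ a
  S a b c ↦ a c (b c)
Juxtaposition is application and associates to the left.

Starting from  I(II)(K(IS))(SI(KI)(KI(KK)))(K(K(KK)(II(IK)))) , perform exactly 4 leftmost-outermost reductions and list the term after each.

  start: I(II)(K(IS))(SI(KI)(KI(KK)))(K(K(KK)(II(IK))))
  →1  II(K(IS))(SI(KI)(KI(KK)))(K(K(KK)(II(IK))))
  →2  I(K(IS))(SI(KI)(KI(KK)))(K(K(KK)(II(IK))))
  →3  K(IS)(SI(KI)(KI(KK)))(K(K(KK)(II(IK))))
  →4  IS(K(K(KK)(II(IK))))

Answer: after 4 steps: IS(K(K(KK)(II(IK))))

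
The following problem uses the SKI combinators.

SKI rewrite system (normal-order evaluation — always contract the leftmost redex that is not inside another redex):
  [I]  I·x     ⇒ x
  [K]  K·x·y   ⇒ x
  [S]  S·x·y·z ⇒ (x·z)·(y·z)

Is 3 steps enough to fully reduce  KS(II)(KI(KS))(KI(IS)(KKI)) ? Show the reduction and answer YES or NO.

Answer: NO — after 3 steps the term is SI(I(KKI)), not yet normal

Reduction:
  start: KS(II)(KI(KS))(KI(IS)(KKI))
  [1] S(KI(KS))(KI(IS)(KKI))
  [2] SI(KI(IS)(KKI))
  [3] SI(I(KKI))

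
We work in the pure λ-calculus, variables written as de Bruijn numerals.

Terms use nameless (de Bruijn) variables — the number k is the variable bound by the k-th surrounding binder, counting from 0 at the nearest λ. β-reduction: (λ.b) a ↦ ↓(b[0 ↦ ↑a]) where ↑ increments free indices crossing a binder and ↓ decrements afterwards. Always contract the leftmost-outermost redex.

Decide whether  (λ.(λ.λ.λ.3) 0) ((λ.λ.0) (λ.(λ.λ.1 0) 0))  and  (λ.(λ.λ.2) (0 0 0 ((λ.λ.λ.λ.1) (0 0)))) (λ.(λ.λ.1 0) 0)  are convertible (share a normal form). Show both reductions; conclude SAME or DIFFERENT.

Term A:
  start: (λ.(λ.λ.λ.3) 0) ((λ.λ.0) (λ.(λ.λ.1 0) 0))
  step 1: (λ.λ.λ.(λ.λ.0) (λ.(λ.λ.1 0) 0)) ((λ.λ.0) (λ.(λ.λ.1 0) 0))
  step 2: λ.λ.(λ.λ.0) (λ.(λ.λ.1 0) 0)
  step 3: λ.λ.λ.0

Term B:
  start: (λ.(λ.λ.2) (0 0 0 ((λ.λ.λ.λ.1) (0 0)))) (λ.(λ.λ.1 0) 0)
  step 1: (λ.λ.λ.(λ.λ.1 0) 0) ((λ.(λ.λ.1 0) 0) (λ.(λ.λ.1 0) 0) (λ.(λ.λ.1 0) 0) ((λ.λ.λ.λ.1) ((λ.(λ.λ.1 0) 0) (λ.(λ.λ.1 0) 0))))
  step 2: λ.λ.(λ.λ.1 0) 0
  step 3: λ.λ.λ.1 0

Answer: DIFFERENT — A ⇓ λ.λ.λ.0, B ⇓ λ.λ.λ.1 0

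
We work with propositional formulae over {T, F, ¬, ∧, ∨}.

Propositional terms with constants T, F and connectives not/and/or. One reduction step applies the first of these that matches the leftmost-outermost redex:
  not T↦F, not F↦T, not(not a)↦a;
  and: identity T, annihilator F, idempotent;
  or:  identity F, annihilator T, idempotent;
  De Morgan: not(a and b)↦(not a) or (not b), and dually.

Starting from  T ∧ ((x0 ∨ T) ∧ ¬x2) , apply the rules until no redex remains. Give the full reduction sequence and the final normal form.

  start: T ∧ ((x0 ∨ T) ∧ ¬x2)
  [1] (x0 ∨ T) ∧ ¬x2
  [2] T ∧ ¬x2
  [3] ¬x2

Answer: normal form = ¬x2  (in 3 steps)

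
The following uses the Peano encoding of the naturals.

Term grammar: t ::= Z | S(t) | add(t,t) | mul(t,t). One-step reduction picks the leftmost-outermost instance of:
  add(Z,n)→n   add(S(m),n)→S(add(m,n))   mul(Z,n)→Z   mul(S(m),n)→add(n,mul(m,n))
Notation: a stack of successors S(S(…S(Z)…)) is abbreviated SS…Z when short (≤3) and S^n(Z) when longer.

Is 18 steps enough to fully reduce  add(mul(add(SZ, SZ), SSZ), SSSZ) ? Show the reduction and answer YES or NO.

Answer: YES — reaches normal form S^7(Z) in 16 ≤ 18 steps

Derivation:
  start: add(mul(add(SZ, SZ), SSZ), SSSZ)
  step 1: add(mul(S(add(Z, SZ)), SSZ), SSSZ)
  step 2: add(add(SSZ, mul(add(Z, SZ), SSZ)), SSSZ)
  step 3: add(S(add(SZ, mul(add(Z, SZ), SSZ))), SSSZ)
  step 4: S(add(add(SZ, mul(add(Z, SZ), SSZ)), SSSZ))
  step 5: S(add(S(add(Z, mul(add(Z, SZ), SSZ))), SSSZ))
  step 6: S(S(add(add(Z, mul(add(Z, SZ), SSZ)), SSSZ)))
  step 7: S(S(add(mul(add(Z, SZ), SSZ), SSSZ)))
  step 8: S(S(add(mul(SZ, SSZ), SSSZ)))
  step 9: S(S(add(add(SSZ, mul(Z, SSZ)), SSSZ)))
  step 10: S(S(add(S(add(SZ, mul(Z, SSZ))), SSSZ)))
  step 11: S(S(S(add(add(SZ, mul(Z, SSZ)), SSSZ))))
  step 12: S(S(S(add(S(add(Z, mul(Z, SSZ))), SSSZ))))
  step 13: S(S(S(S(add(add(Z, mul(Z, SSZ)), SSSZ)))))
  step 14: S(S(S(S(add(mul(Z, SSZ), SSSZ)))))
  step 15: S(S(S(S(add(Z, SSSZ)))))
  step 16: S^7(Z)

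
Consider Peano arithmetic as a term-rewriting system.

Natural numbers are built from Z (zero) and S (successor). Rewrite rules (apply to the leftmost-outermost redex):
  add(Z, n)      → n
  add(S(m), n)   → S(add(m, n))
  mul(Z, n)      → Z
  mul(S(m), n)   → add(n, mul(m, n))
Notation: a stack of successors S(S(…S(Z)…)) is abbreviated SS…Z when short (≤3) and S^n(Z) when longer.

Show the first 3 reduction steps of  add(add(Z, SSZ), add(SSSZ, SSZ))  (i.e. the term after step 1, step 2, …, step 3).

Answer: after 3 steps: S(S(add(Z, add(SSSZ, SSZ))))

Reduction:
  start: add(add(Z, SSZ), add(SSSZ, SSZ))
  [1] add(SSZ, add(SSSZ, SSZ))
  [2] S(add(SZ, add(SSSZ, SSZ)))
  [3] S(S(add(Z, add(SSSZ, SSZ))))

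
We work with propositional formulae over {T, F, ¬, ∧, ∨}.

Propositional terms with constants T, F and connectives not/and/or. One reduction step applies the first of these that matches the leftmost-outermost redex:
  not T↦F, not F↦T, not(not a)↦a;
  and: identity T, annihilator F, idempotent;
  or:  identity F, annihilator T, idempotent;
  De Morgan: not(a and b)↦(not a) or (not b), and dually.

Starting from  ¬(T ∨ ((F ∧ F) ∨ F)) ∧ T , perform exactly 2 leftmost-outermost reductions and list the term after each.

Answer: after 2 steps: ¬T ∧ ¬((F ∧ F) ∨ F)

Reduction:
  start: ¬(T ∨ ((F ∧ F) ∨ F)) ∧ T
  →1  ¬(T ∨ ((F ∧ F) ∨ F))
  →2  ¬T ∧ ¬((F ∧ F) ∨ F)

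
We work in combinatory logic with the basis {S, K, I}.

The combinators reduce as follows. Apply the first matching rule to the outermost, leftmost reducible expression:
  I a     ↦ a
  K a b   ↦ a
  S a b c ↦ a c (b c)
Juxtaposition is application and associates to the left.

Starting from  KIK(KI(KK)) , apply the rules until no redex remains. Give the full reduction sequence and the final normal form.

  start: KIK(KI(KK))
  [1] I(KI(KK))
  [2] KI(KK)
  [3] I

Answer: normal form = I  (in 3 steps)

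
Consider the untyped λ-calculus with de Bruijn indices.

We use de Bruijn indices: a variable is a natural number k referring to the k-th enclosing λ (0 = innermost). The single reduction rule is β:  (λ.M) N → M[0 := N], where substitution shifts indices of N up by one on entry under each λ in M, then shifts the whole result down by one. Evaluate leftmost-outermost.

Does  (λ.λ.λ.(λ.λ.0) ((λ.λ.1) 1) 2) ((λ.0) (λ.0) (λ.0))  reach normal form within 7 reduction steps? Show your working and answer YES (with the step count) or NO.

Answer: YES — reaches normal form λ.λ.λ.0 in 5 ≤ 7 steps

Derivation:
  start: (λ.λ.λ.(λ.λ.0) ((λ.λ.1) 1) 2) ((λ.0) (λ.0) (λ.0))
  [1] λ.λ.(λ.λ.0) ((λ.λ.1) 1) ((λ.0) (λ.0) (λ.0))
  [2] λ.λ.(λ.0) ((λ.0) (λ.0) (λ.0))
  [3] λ.λ.(λ.0) (λ.0) (λ.0)
  [4] λ.λ.(λ.0) (λ.0)
  [5] λ.λ.λ.0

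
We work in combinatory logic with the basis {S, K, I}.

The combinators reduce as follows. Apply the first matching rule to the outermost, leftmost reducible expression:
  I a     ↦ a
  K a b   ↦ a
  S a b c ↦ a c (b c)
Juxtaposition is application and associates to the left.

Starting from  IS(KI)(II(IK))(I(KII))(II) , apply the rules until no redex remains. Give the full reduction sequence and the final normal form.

Answer: normal form = I  (in 10 steps)

Reduction:
  start: IS(KI)(II(IK))(I(KII))(II)
  →1  S(KI)(II(IK))(I(KII))(II)
  →2  KI(I(KII))(II(IK)(I(KII)))(II)
  →3  I(II(IK)(I(KII)))(II)
  →4  II(IK)(I(KII))(II)
  →5  I(IK)(I(KII))(II)
  →6  IK(I(KII))(II)
  →7  K(I(KII))(II)
  →8  I(KII)
  →9  KII
  →10  I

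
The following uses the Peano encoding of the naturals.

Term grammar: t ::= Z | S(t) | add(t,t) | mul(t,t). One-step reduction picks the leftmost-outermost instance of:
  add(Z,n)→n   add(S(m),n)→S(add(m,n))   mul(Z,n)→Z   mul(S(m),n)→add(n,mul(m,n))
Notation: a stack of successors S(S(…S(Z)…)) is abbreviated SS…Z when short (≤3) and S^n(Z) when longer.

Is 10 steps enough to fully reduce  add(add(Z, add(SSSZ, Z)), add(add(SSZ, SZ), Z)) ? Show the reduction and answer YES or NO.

  start: add(add(Z, add(SSSZ, Z)), add(add(SSZ, SZ), Z))
  →1  add(add(SSSZ, Z), add(add(SSZ, SZ), Z))
  →2  add(S(add(SSZ, Z)), add(add(SSZ, SZ), Z))
  →3  S(add(add(SSZ, Z), add(add(SSZ, SZ), Z)))
  →4  S(add(S(add(SZ, Z)), add(add(SSZ, SZ), Z)))
  →5  S(S(add(add(SZ, Z), add(add(SSZ, SZ), Z))))
  →6  S(S(add(S(add(Z, Z)), add(add(SSZ, SZ), Z))))
  →7  S(S(S(add(add(Z, Z), add(add(SSZ, SZ), Z)))))
  →8  S(S(S(add(Z, add(add(SSZ, SZ), Z)))))
  →9  S(S(S(add(add(SSZ, SZ), Z))))
  →10  S(S(S(add(S(add(SZ, SZ)), Z))))

Answer: NO — after 10 steps the term is S(S(S(add(S(add(SZ, SZ)), Z)))), not yet normal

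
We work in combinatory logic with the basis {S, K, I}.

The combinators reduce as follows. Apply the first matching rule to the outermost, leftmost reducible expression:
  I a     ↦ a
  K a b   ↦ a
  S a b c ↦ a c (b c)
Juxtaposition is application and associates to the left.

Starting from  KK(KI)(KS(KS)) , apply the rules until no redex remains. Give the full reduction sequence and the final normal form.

  start: KK(KI)(KS(KS))
  [1] K(KS(KS))
  [2] KS

Answer: normal form = KS  (in 2 steps)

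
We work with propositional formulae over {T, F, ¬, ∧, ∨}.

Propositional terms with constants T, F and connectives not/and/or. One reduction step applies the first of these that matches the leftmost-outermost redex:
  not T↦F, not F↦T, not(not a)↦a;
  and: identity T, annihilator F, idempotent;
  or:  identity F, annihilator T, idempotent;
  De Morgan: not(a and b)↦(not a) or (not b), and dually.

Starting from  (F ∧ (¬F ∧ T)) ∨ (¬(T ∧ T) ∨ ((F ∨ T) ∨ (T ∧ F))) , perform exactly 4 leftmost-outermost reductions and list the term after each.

Answer: after 4 steps: ¬T ∨ ((F ∨ T) ∨ (T ∧ F))

Derivation:
  start: (F ∧ (¬F ∧ T)) ∨ (¬(T ∧ T) ∨ ((F ∨ T) ∨ (T ∧ F)))
  →1  F ∨ (¬(T ∧ T) ∨ ((F ∨ T) ∨ (T ∧ F)))
  →2  ¬(T ∧ T) ∨ ((F ∨ T) ∨ (T ∧ F))
  →3  (¬T ∨ ¬T) ∨ ((F ∨ T) ∨ (T ∧ F))
  →4  ¬T ∨ ((F ∨ T) ∨ (T ∧ F))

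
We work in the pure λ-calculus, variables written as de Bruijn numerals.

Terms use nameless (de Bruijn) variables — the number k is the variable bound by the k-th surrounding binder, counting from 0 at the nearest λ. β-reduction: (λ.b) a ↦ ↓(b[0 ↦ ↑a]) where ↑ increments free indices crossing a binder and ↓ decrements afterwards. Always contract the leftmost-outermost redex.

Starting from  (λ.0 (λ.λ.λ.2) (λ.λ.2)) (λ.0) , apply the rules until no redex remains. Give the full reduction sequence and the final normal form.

  start: (λ.0 (λ.λ.λ.2) (λ.λ.2)) (λ.0)
  →1  (λ.0) (λ.λ.λ.2) (λ.λ.λ.0)
  →2  (λ.λ.λ.2) (λ.λ.λ.0)
  →3  λ.λ.λ.λ.λ.0

Answer: normal form = λ.λ.λ.λ.λ.0  (in 3 steps)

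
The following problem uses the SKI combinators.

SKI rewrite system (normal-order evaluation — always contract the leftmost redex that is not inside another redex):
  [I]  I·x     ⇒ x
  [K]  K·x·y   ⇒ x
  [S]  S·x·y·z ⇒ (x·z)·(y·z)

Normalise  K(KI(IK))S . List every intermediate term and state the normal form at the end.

  start: K(KI(IK))S
  →1  KI(IK)
  →2  I

Answer: normal form = I  (in 2 steps)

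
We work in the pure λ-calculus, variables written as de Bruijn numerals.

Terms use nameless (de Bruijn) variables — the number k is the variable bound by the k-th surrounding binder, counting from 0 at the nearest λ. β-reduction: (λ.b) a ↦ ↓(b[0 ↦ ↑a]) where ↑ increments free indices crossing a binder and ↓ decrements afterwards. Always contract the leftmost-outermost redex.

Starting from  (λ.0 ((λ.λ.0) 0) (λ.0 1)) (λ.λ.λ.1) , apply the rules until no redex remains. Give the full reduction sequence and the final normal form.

  start: (λ.0 ((λ.λ.0) 0) (λ.0 1)) (λ.λ.λ.1)
  →1  (λ.λ.λ.1) ((λ.λ.0) (λ.λ.λ.1)) (λ.0 (λ.λ.λ.1))
  →2  (λ.λ.1) (λ.0 (λ.λ.λ.1))
  →3  λ.λ.0 (λ.λ.λ.1)

Answer: normal form = λ.λ.0 (λ.λ.λ.1)  (in 3 steps)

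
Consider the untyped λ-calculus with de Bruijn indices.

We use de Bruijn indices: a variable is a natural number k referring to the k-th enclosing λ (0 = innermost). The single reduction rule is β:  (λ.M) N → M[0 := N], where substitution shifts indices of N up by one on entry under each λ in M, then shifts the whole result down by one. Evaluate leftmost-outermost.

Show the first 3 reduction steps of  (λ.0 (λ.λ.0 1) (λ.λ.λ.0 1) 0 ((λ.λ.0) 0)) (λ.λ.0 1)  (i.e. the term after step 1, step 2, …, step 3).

Answer: after 3 steps: (λ.λ.λ.0 1) (λ.λ.0 1) (λ.λ.0 1) ((λ.λ.0) (λ.λ.0 1))

Derivation:
  start: (λ.0 (λ.λ.0 1) (λ.λ.λ.0 1) 0 ((λ.λ.0) 0)) (λ.λ.0 1)
  →1  (λ.λ.0 1) (λ.λ.0 1) (λ.λ.λ.0 1) (λ.λ.0 1) ((λ.λ.0) (λ.λ.0 1))
  →2  (λ.0 (λ.λ.0 1)) (λ.λ.λ.0 1) (λ.λ.0 1) ((λ.λ.0) (λ.λ.0 1))
  →3  (λ.λ.λ.0 1) (λ.λ.0 1) (λ.λ.0 1) ((λ.λ.0) (λ.λ.0 1))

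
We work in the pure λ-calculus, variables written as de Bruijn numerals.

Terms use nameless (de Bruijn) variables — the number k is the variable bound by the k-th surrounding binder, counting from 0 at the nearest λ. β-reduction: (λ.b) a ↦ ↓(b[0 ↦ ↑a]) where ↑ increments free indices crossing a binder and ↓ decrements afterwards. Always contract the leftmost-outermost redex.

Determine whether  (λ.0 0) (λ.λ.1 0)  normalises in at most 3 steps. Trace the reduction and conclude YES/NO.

Answer: YES — reaches normal form λ.λ.1 0 in 3 ≤ 3 steps

Reduction:
  start: (λ.0 0) (λ.λ.1 0)
  [1] (λ.λ.1 0) (λ.λ.1 0)
  [2] λ.(λ.λ.1 0) 0
  [3] λ.λ.1 0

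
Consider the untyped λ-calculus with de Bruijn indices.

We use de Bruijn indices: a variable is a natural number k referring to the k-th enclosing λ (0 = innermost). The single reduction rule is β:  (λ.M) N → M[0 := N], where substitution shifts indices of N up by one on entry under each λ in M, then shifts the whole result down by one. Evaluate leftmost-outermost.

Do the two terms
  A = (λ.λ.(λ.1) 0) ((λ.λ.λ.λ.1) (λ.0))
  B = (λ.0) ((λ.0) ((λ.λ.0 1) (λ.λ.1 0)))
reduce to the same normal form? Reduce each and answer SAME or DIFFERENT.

Answer: DIFFERENT — A ⇓ λ.0, B ⇓ λ.0 (λ.λ.1 0)

Reduction:
Term A:
  start: (λ.λ.(λ.1) 0) ((λ.λ.λ.λ.1) (λ.0))
  step 1: λ.(λ.1) 0
  step 2: λ.0

Term B:
  start: (λ.0) ((λ.0) ((λ.λ.0 1) (λ.λ.1 0)))
  step 1: (λ.0) ((λ.λ.0 1) (λ.λ.1 0))
  step 2: (λ.λ.0 1) (λ.λ.1 0)
  step 3: λ.0 (λ.λ.1 0)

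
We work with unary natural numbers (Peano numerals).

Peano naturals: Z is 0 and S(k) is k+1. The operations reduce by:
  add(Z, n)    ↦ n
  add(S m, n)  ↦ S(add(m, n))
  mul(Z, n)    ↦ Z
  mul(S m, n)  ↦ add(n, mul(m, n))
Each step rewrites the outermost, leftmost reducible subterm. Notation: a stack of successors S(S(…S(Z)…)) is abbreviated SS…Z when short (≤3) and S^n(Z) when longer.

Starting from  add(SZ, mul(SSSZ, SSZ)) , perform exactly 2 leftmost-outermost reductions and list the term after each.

Answer: after 2 steps: S(mul(SSSZ, SSZ))

Derivation:
  start: add(SZ, mul(SSSZ, SSZ))
  [1] S(add(Z, mul(SSSZ, SSZ)))
  [2] S(mul(SSSZ, SSZ))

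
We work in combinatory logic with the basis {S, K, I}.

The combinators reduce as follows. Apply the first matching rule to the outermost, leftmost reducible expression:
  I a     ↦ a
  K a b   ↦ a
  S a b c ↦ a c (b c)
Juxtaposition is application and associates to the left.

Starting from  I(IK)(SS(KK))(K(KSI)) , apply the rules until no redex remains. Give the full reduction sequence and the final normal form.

Answer: normal form = SS(KK)  (in 3 steps)

Reduction:
  start: I(IK)(SS(KK))(K(KSI))
  [1] IK(SS(KK))(K(KSI))
  [2] K(SS(KK))(K(KSI))
  [3] SS(KK)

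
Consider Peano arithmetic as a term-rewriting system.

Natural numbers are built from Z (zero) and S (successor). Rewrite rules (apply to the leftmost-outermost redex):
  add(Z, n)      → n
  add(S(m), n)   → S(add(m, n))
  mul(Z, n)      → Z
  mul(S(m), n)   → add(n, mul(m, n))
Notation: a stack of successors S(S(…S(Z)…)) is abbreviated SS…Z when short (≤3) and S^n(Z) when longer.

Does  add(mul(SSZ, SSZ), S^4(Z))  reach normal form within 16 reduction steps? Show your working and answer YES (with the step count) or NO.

  start: add(mul(SSZ, SSZ), S^4(Z))
  step 1: add(add(SSZ, mul(SZ, SSZ)), S^4(Z))
  step 2: add(S(add(SZ, mul(SZ, SSZ))), S^4(Z))
  step 3: S(add(add(SZ, mul(SZ, SSZ)), S^4(Z)))
  step 4: S(add(S(add(Z, mul(SZ, SSZ))), S^4(Z)))
  step 5: S(S(add(add(Z, mul(SZ, SSZ)), S^4(Z))))
  step 6: S(S(add(mul(SZ, SSZ), S^4(Z))))
  step 7: S(S(add(add(SSZ, mul(Z, SSZ)), S^4(Z))))
  step 8: S(S(add(S(add(SZ, mul(Z, SSZ))), S^4(Z))))
  step 9: S(S(S(add(add(SZ, mul(Z, SSZ)), S^4(Z)))))
  step 10: S(S(S(add(S(add(Z, mul(Z, SSZ))), S^4(Z)))))
  step 11: S(S(S(S(add(add(Z, mul(Z, SSZ)), S^4(Z))))))
  step 12: S(S(S(S(add(mul(Z, SSZ), S^4(Z))))))
  step 13: S(S(S(S(add(Z, S^4(Z))))))
  step 14: S^8(Z)

Answer: YES — reaches normal form S^8(Z) in 14 ≤ 16 steps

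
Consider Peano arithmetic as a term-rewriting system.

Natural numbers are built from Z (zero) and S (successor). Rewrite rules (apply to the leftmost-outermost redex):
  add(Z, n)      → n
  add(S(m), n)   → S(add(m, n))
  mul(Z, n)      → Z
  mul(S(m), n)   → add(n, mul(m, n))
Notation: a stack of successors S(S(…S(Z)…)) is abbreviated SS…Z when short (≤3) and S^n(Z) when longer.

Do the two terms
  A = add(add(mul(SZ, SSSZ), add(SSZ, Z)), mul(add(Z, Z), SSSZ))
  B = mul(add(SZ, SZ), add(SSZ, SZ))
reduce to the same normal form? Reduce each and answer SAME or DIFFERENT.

Term A:
  start: add(add(mul(SZ, SSSZ), add(SSZ, Z)), mul(add(Z, Z), SSSZ))
  [1] add(add(add(SSSZ, mul(Z, SSSZ)), add(SSZ, Z)), mul(add(Z, Z), SSSZ))
  [2] add(add(S(add(SSZ, mul(Z, SSSZ))), add(SSZ, Z)), mul(add(Z, Z), SSSZ))
  [3] add(S(add(add(SSZ, mul(Z, SSSZ)), add(SSZ, Z))), mul(add(Z, Z), SSSZ))
  [4] S(add(add(add(SSZ, mul(Z, SSSZ)), add(SSZ, Z)), mul(add(Z, Z), SSSZ)))
  [5] S(add(add(S(add(SZ, mul(Z, SSSZ))), add(SSZ, Z)), mul(add(Z, Z), SSSZ)))
  [6] S(add(S(add(add(SZ, mul(Z, SSSZ)), add(SSZ, Z))), mul(add(Z, Z), SSSZ)))
  [7] S(S(add(add(add(SZ, mul(Z, SSSZ)), add(SSZ, Z)), mul(add(Z, Z), SSSZ))))
  [8] S(S(add(add(S(add(Z, mul(Z, SSSZ))), add(SSZ, Z)), mul(add(Z, Z), SSSZ))))
  [9] S(S(add(S(add(add(Z, mul(Z, SSSZ)), add(SSZ, Z))), mul(add(Z, Z), SSSZ))))
  [10] S(S(S(add(add(add(Z, mul(Z, SSSZ)), add(SSZ, Z)), mul(add(Z, Z), SSSZ)))))
  [11] S(S(S(add(add(mul(Z, SSSZ), add(SSZ, Z)), mul(add(Z, Z), SSSZ)))))
  [12] S(S(S(add(add(Z, add(SSZ, Z)), mul(add(Z, Z), SSSZ)))))
  [13] S(S(S(add(add(SSZ, Z), mul(add(Z, Z), SSSZ)))))
  [14] S(S(S(add(S(add(SZ, Z)), mul(add(Z, Z), SSSZ)))))
  [15] S(S(S(S(add(add(SZ, Z), mul(add(Z, Z), SSSZ))))))
  [16] S(S(S(S(add(S(add(Z, Z)), mul(add(Z, Z), SSSZ))))))
  [17] S(S(S(S(S(add(add(Z, Z), mul(add(Z, Z), SSSZ)))))))
  [18] S(S(S(S(S(add(Z, mul(add(Z, Z), SSSZ)))))))
  [19] S(S(S(S(S(mul(add(Z, Z), SSSZ))))))
  [20] S(S(S(S(S(mul(Z, SSSZ))))))
  [21] S^5(Z)

Term B:
  start: mul(add(SZ, SZ), add(SSZ, SZ))
  [1] mul(S(add(Z, SZ)), add(SSZ, SZ))
  [2] add(add(SSZ, SZ), mul(add(Z, SZ), add(SSZ, SZ)))
  [3] add(S(add(SZ, SZ)), mul(add(Z, SZ), add(SSZ, SZ)))
  [4] S(add(add(SZ, SZ), mul(add(Z, SZ), add(SSZ, SZ))))
  [5] S(add(S(add(Z, SZ)), mul(add(Z, SZ), add(SSZ, SZ))))
  [6] S(S(add(add(Z, SZ), mul(add(Z, SZ), add(SSZ, SZ)))))
  [7] S(S(add(SZ, mul(add(Z, SZ), add(SSZ, SZ)))))
  [8] S(S(S(add(Z, mul(add(Z, SZ), add(SSZ, SZ))))))
  [9] S(S(S(mul(add(Z, SZ), add(SSZ, SZ)))))
  [10] S(S(S(mul(SZ, add(SSZ, SZ)))))
  [11] S(S(S(add(add(SSZ, SZ), mul(Z, add(SSZ, SZ))))))
  [12] S(S(S(add(S(add(SZ, SZ)), mul(Z, add(SSZ, SZ))))))
  [13] S(S(S(S(add(add(SZ, SZ), mul(Z, add(SSZ, SZ)))))))
  [14] S(S(S(S(add(S(add(Z, SZ)), mul(Z, add(SSZ, SZ)))))))
  [15] S(S(S(S(S(add(add(Z, SZ), mul(Z, add(SSZ, SZ))))))))
  [16] S(S(S(S(S(add(SZ, mul(Z, add(SSZ, SZ))))))))
  [17] S(S(S(S(S(S(add(Z, mul(Z, add(SSZ, SZ)))))))))
  [18] S(S(S(S(S(S(mul(Z, add(SSZ, SZ))))))))
  [19] S^6(Z)

Answer: DIFFERENT — A ⇓ S^5(Z), B ⇓ S^6(Z)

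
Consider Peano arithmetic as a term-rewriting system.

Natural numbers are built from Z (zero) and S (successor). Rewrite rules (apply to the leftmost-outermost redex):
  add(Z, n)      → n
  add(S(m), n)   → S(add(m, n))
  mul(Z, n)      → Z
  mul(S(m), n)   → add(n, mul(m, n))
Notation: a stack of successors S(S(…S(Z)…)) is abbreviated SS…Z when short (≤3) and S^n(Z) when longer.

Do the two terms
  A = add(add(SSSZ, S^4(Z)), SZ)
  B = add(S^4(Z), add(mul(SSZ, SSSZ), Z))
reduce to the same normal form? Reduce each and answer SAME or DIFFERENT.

Term A:
  start: add(add(SSSZ, S^4(Z)), SZ)
  →1  add(S(add(SSZ, S^4(Z))), SZ)
  →2  S(add(add(SSZ, S^4(Z)), SZ))
  →3  S(add(S(add(SZ, S^4(Z))), SZ))
  →4  S(S(add(add(SZ, S^4(Z)), SZ)))
  →5  S(S(add(S(add(Z, S^4(Z))), SZ)))
  →6  S(S(S(add(add(Z, S^4(Z)), SZ))))
  →7  S(S(S(add(S^4(Z), SZ))))
  →8  S(S(S(S(add(SSSZ, SZ)))))
  →9  S(S(S(S(S(add(SSZ, SZ))))))
  →10  S(S(S(S(S(S(add(SZ, SZ)))))))
  →11  S(S(S(S(S(S(S(add(Z, SZ))))))))
  →12  S^8(Z)

Term B:
  start: add(S^4(Z), add(mul(SSZ, SSSZ), Z))
  →1  S(add(SSSZ, add(mul(SSZ, SSSZ), Z)))
  →2  S(S(add(SSZ, add(mul(SSZ, SSSZ), Z))))
  →3  S(S(S(add(SZ, add(mul(SSZ, SSSZ), Z)))))
  →4  S(S(S(S(add(Z, add(mul(SSZ, SSSZ), Z))))))
  →5  S(S(S(S(add(mul(SSZ, SSSZ), Z)))))
  →6  S(S(S(S(add(add(SSSZ, mul(SZ, SSSZ)), Z)))))
  →7  S(S(S(S(add(S(add(SSZ, mul(SZ, SSSZ))), Z)))))
  →8  S(S(S(S(S(add(add(SSZ, mul(SZ, SSSZ)), Z))))))
  →9  S(S(S(S(S(add(S(add(SZ, mul(SZ, SSSZ))), Z))))))
  →10  S(S(S(S(S(S(add(add(SZ, mul(SZ, SSSZ)), Z)))))))
  →11  S(S(S(S(S(S(add(S(add(Z, mul(SZ, SSSZ))), Z)))))))
  →12  S(S(S(S(S(S(S(add(add(Z, mul(SZ, SSSZ)), Z))))))))
  →13  S(S(S(S(S(S(S(add(mul(SZ, SSSZ), Z))))))))
  →14  S(S(S(S(S(S(S(add(add(SSSZ, mul(Z, SSSZ)), Z))))))))
  →15  S(S(S(S(S(S(S(add(S(add(SSZ, mul(Z, SSSZ))), Z))))))))
  →16  S(S(S(S(S(S(S(S(add(add(SSZ, mul(Z, SSSZ)), Z)))))))))
  →17  S(S(S(S(S(S(S(S(add(S(add(SZ, mul(Z, SSSZ))), Z)))))))))
  →18  S(S(S(S(S(S(S(S(S(add(add(SZ, mul(Z, SSSZ)), Z))))))))))
  →19  S(S(S(S(S(S(S(S(S(add(S(add(Z, mul(Z, SSSZ))), Z))))))))))
  →20  S(S(S(S(S(S(S(S(S(S(add(add(Z, mul(Z, SSSZ)), Z)))))))))))
  →21  S(S(S(S(S(S(S(S(S(S(add(mul(Z, SSSZ), Z)))))))))))
  →22  S(S(S(S(S(S(S(S(S(S(add(Z, Z)))))))))))
  →23  S^10(Z)

Answer: DIFFERENT — A ⇓ S^8(Z), B ⇓ S^10(Z)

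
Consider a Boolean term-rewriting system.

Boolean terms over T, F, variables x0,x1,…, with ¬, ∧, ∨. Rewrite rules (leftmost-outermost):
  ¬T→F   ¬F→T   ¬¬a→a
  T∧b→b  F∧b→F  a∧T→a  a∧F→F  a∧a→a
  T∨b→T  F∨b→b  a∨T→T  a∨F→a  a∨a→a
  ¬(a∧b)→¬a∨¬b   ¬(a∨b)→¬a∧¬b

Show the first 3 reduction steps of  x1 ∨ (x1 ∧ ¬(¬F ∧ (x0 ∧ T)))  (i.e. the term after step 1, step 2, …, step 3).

  start: x1 ∨ (x1 ∧ ¬(¬F ∧ (x0 ∧ T)))
  [1] x1 ∨ (x1 ∧ (¬¬F ∨ ¬(x0 ∧ T)))
  [2] x1 ∨ (x1 ∧ (F ∨ ¬(x0 ∧ T)))
  [3] x1 ∨ (x1 ∧ ¬(x0 ∧ T))

Answer: after 3 steps: x1 ∨ (x1 ∧ ¬(x0 ∧ T))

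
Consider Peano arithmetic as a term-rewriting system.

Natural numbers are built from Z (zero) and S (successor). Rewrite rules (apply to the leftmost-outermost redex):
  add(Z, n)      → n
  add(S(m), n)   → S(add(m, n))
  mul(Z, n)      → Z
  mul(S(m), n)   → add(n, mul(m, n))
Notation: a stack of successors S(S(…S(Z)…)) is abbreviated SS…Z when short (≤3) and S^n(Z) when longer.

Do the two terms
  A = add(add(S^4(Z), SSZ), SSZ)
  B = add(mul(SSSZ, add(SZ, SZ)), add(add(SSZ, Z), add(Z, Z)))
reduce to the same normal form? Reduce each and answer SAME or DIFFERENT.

Term A:
  start: add(add(S^4(Z), SSZ), SSZ)
  [1] add(S(add(SSSZ, SSZ)), SSZ)
  [2] S(add(add(SSSZ, SSZ), SSZ))
  [3] S(add(S(add(SSZ, SSZ)), SSZ))
  [4] S(S(add(add(SSZ, SSZ), SSZ)))
  [5] S(S(add(S(add(SZ, SSZ)), SSZ)))
  [6] S(S(S(add(add(SZ, SSZ), SSZ))))
  [7] S(S(S(add(S(add(Z, SSZ)), SSZ))))
  [8] S(S(S(S(add(add(Z, SSZ), SSZ)))))
  [9] S(S(S(S(add(SSZ, SSZ)))))
  [10] S(S(S(S(S(add(SZ, SSZ))))))
  [11] S(S(S(S(S(S(add(Z, SSZ)))))))
  [12] S^8(Z)

Term B:
  start: add(mul(SSSZ, add(SZ, SZ)), add(add(SSZ, Z), add(Z, Z)))
  [1] add(add(add(SZ, SZ), mul(SSZ, add(SZ, SZ))), add(add(SSZ, Z), add(Z, Z)))
  [2] add(add(S(add(Z, SZ)), mul(SSZ, add(SZ, SZ))), add(add(SSZ, Z), add(Z, Z)))
  [3] add(S(add(add(Z, SZ), mul(SSZ, add(SZ, SZ)))), add(add(SSZ, Z), add(Z, Z)))
  [4] S(add(add(add(Z, SZ), mul(SSZ, add(SZ, SZ))), add(add(SSZ, Z), add(Z, Z))))
  [5] S(add(add(SZ, mul(SSZ, add(SZ, SZ))), add(add(SSZ, Z), add(Z, Z))))
  [6] S(add(S(add(Z, mul(SSZ, add(SZ, SZ)))), add(add(SSZ, Z), add(Z, Z))))
  [7] S(S(add(add(Z, mul(SSZ, add(SZ, SZ))), add(add(SSZ, Z), add(Z, Z)))))
  [8] S(S(add(mul(SSZ, add(SZ, SZ)), add(add(SSZ, Z), add(Z, Z)))))
  [9] S(S(add(add(add(SZ, SZ), mul(SZ, add(SZ, SZ))), add(add(SSZ, Z), add(Z, Z)))))
  [10] S(S(add(add(S(add(Z, SZ)), mul(SZ, add(SZ, SZ))), add(add(SSZ, Z), add(Z, Z)))))
  [11] S(S(add(S(add(add(Z, SZ), mul(SZ, add(SZ, SZ)))), add(add(SSZ, Z), add(Z, Z)))))
  [12] S(S(S(add(add(add(Z, SZ), mul(SZ, add(SZ, SZ))), add(add(SSZ, Z), add(Z, Z))))))
  [13] S(S(S(add(add(SZ, mul(SZ, add(SZ, SZ))), add(add(SSZ, Z), add(Z, Z))))))
  [14] S(S(S(add(S(add(Z, mul(SZ, add(SZ, SZ)))), add(add(SSZ, Z), add(Z, Z))))))
  [15] S(S(S(S(add(add(Z, mul(SZ, add(SZ, SZ))), add(add(SSZ, Z), add(Z, Z)))))))
  [16] S(S(S(S(add(mul(SZ, add(SZ, SZ)), add(add(SSZ, Z), add(Z, Z)))))))
  [17] S(S(S(S(add(add(add(SZ, SZ), mul(Z, add(SZ, SZ))), add(add(SSZ, Z), add(Z, Z)))))))
  [18] S(S(S(S(add(add(S(add(Z, SZ)), mul(Z, add(SZ, SZ))), add(add(SSZ, Z), add(Z, Z)))))))
  [19] S(S(S(S(add(S(add(add(Z, SZ), mul(Z, add(SZ, SZ)))), add(add(SSZ, Z), add(Z, Z)))))))
  [20] S(S(S(S(S(add(add(add(Z, SZ), mul(Z, add(SZ, SZ))), add(add(SSZ, Z), add(Z, Z))))))))
  [21] S(S(S(S(S(add(add(SZ, mul(Z, add(SZ, SZ))), add(add(SSZ, Z), add(Z, Z))))))))
  [22] S(S(S(S(S(add(S(add(Z, mul(Z, add(SZ, SZ)))), add(add(SSZ, Z), add(Z, Z))))))))
  [23] S(S(S(S(S(S(add(add(Z, mul(Z, add(SZ, SZ))), add(add(SSZ, Z), add(Z, Z)))))))))
  [24] S(S(S(S(S(S(add(mul(Z, add(SZ, SZ)), add(add(SSZ, Z), add(Z, Z)))))))))
  [25] S(S(S(S(S(S(add(Z, add(add(SSZ, Z), add(Z, Z)))))))))
  [26] S(S(S(S(S(S(add(add(SSZ, Z), add(Z, Z))))))))
  [27] S(S(S(S(S(S(add(S(add(SZ, Z)), add(Z, Z))))))))
  [28] S(S(S(S(S(S(S(add(add(SZ, Z), add(Z, Z)))))))))
  [29] S(S(S(S(S(S(S(add(S(add(Z, Z)), add(Z, Z)))))))))
  [30] S(S(S(S(S(S(S(S(add(add(Z, Z), add(Z, Z))))))))))
  [31] S(S(S(S(S(S(S(S(add(Z, add(Z, Z))))))))))
  [32] S(S(S(S(S(S(S(S(add(Z, Z)))))))))
  [33] S^8(Z)

Answer: SAME — A ⇓ S^8(Z), B ⇓ S^8(Z)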